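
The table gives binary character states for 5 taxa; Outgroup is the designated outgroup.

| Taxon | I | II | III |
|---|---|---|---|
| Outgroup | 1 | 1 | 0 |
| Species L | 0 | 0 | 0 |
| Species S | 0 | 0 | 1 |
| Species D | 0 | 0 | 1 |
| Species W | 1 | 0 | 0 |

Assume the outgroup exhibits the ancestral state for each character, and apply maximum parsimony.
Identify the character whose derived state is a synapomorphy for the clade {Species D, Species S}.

III

Character polarity is set by the outgroup: the derived state is whichever differs from the outgroup's state, so for I, II the derived state is '0', and for the remaining characters it is '1'.
Only Species D, Species L, and Species S show the derived state '0' for I, supporting them as a clade.
All ingroup taxa share the derived state '0' for II; it defines the ingroup but does not resolve relationships within it.
III (derived state '1') is shared by Species D and Species S — a synapomorphy uniting that clade.
Most parsimonious ingroup topology: ((Species L,(Species S,Species D)),Species W).
The clade {Species D, Species S} is supported by III: its derived state '1' occurs in exactly those taxa and in no other taxon (including the outgroup).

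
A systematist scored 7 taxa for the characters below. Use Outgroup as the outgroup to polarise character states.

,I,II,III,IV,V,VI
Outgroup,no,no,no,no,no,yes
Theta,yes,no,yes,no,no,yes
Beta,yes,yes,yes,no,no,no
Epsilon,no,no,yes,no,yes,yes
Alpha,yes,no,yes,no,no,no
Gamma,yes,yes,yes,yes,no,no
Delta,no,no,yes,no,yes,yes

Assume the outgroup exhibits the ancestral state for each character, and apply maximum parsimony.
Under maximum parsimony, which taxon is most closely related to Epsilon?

Character polarity is set by the outgroup: the derived state is whichever differs from the outgroup's state, so for VI the derived state is 'no', and for the remaining characters it is 'yes'.
Only Alpha, Beta, Gamma, and Theta show the derived state 'yes' for I, supporting them as a clade.
Only Beta and Gamma show the derived state 'yes' for II, supporting them as a clade.
All ingroup taxa share the derived state 'yes' for III; it defines the ingroup but does not resolve relationships within it.
IV: derived state 'yes' in Gamma only — an autapomorphy, so it tells us nothing about relationships among taxa.
Only Delta and Epsilon show the derived state 'yes' for V, supporting them as a clade.
Only Alpha, Beta, and Gamma show the derived state 'no' for VI, supporting them as a clade.
Most parsimonious ingroup topology: ((Theta,((Beta,Gamma),Alpha)),(Epsilon,Delta)).
Epsilon and Delta form a cherry on this tree, so they are sister taxa.

Delta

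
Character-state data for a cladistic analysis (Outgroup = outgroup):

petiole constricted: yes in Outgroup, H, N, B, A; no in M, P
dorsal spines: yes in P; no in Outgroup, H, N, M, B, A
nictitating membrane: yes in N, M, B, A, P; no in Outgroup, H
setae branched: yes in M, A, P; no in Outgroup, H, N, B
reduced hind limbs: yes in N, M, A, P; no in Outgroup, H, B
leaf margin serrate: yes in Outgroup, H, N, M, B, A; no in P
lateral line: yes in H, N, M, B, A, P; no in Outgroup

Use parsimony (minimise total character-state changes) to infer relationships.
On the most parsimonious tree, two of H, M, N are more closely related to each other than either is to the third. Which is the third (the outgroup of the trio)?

H

Character polarity is set by the outgroup: the derived state is whichever differs from the outgroup's state, so for petiole constricted, leaf margin serrate the derived state is 'no', and for the remaining characters it is 'yes'.
Only M and P show the derived state 'no' for petiole constricted, supporting them as a clade.
dorsal spines (derived state 'yes') is unique to P (autapomorphy; uninformative for grouping).
nictitating membrane: derived state 'yes' in A, B, M, N, and P only — synapomorphy for {A, B, M, N, P}.
setae branched: derived state 'yes' in A, M, and P only — synapomorphy for {A, M, P}.
reduced hind limbs (derived state 'yes') is shared by A, M, N, and P — a synapomorphy uniting that clade.
leaf margin serrate: derived state 'no' in P only — an autapomorphy, so it tells us nothing about relationships among taxa.
All ingroup taxa share the derived state 'yes' for lateral line; it defines the ingroup but does not resolve relationships within it.
Most parsimonious ingroup topology: (H,((N,((M,P),A)),B)).
M and N share a more recent common ancestor with each other than either does with H, so H is the least closely related of the three.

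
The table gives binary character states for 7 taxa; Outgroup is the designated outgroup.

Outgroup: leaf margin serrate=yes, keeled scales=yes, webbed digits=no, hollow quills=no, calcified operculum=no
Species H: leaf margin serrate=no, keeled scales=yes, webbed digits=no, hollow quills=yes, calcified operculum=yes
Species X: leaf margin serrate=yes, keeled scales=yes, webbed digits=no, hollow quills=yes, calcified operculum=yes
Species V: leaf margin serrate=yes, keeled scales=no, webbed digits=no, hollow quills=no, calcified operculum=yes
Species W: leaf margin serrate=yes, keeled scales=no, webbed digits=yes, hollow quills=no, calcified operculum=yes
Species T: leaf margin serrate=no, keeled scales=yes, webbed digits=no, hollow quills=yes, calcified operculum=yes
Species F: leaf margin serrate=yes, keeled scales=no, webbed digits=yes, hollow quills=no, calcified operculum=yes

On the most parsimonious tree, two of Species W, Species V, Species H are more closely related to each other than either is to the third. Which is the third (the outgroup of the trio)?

Species H

Character polarity is set by the outgroup: the derived state is whichever differs from the outgroup's state, so for leaf margin serrate, keeled scales the derived state is 'no', and for the remaining characters it is 'yes'.
leaf margin serrate (derived state 'no') is shared by Species H and Species T — a synapomorphy uniting that clade.
keeled scales: derived state 'no' in Species F, Species V, and Species W only — synapomorphy for {Species F, Species V, Species W}.
Only Species F and Species W show the derived state 'yes' for webbed digits, supporting them as a clade.
hollow quills: derived state 'yes' in Species H, Species T, and Species X only — synapomorphy for {Species H, Species T, Species X}.
calcified operculum (derived state 'yes') is shared by all ingroup taxa — unites the whole ingroup.
Most parsimonious ingroup topology: (((Species H,Species T),Species X),(Species V,(Species W,Species F))).
Species V and Species W share a more recent common ancestor with each other than either does with Species H, so Species H is the least closely related of the three.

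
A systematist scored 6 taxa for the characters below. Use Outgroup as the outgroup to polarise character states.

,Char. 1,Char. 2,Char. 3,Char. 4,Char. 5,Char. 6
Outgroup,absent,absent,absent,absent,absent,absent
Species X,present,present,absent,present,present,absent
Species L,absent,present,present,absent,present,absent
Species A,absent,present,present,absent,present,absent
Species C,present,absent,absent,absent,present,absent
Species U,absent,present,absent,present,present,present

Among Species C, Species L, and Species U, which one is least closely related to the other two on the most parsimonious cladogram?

Species C

The outgroup has state 'absent' for every character, so 'present' is the derived state throughout.
Char. 1 (state 'present') occurs in Species C and Species X but conflicts with the nesting implied by the other characters — most parsimoniously interpreted as homoplasy.
Char. 2: derived state 'present' in Species A, Species L, Species U, and Species X only — synapomorphy for {Species A, Species L, Species U, Species X}.
Char. 3 (derived state 'present') is shared by Species A and Species L — a synapomorphy uniting that clade.
Only Species U and Species X show the derived state 'present' for Char. 4, supporting them as a clade.
Char. 5 (derived state 'present') is shared by all ingroup taxa — unites the whole ingroup.
Char. 6 (derived state 'present') is unique to Species U (autapomorphy; uninformative for grouping).
Most parsimonious ingroup topology: (((Species X,Species U),(Species L,Species A)),Species C).
Species L and Species U share a more recent common ancestor with each other than either does with Species C, so Species C is the least closely related of the three.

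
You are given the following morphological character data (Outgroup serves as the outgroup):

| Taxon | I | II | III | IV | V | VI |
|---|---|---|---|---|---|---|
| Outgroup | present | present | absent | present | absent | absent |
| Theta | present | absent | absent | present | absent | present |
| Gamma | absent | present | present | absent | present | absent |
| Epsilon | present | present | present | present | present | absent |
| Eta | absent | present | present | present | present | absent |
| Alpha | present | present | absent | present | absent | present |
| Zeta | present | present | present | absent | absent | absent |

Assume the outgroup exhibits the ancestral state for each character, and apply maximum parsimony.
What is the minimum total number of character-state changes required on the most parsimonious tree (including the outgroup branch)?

Character polarity is set by the outgroup: the derived state is whichever differs from the outgroup's state, so for I, II, IV the derived state is 'absent', and for the remaining characters it is 'present'.
I: derived state 'absent' in Eta and Gamma only — synapomorphy for {Eta, Gamma}.
II (derived state 'absent') is unique to Theta (autapomorphy; uninformative for grouping).
III: derived state 'present' in Epsilon, Eta, Gamma, and Zeta only — synapomorphy for {Epsilon, Eta, Gamma, Zeta}.
IV groups Gamma and Zeta, which is incompatible with the clades supported by the remaining characters; treating it as convergent (homoplasy) costs fewer steps than any alternative tree.
Only Epsilon, Eta, and Gamma show the derived state 'present' for V, supporting them as a clade.
VI: derived state 'present' in Alpha and Theta only — synapomorphy for {Alpha, Theta}.
Most parsimonious ingroup topology: ((((Gamma,Eta),Epsilon),Zeta),(Alpha,Theta)).
Changes per character on this tree: I: 1; II: 1; III: 1; IV: 2; V: 1; VI: 1.
Total = 7.

7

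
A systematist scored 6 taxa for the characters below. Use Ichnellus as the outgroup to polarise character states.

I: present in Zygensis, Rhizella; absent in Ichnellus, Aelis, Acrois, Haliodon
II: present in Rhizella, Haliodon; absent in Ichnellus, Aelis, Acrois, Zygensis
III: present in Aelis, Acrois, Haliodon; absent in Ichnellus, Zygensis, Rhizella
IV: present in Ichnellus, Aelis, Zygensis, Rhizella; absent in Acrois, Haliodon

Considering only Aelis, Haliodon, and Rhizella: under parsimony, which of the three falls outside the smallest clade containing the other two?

Character polarity is set by the outgroup: the derived state is whichever differs from the outgroup's state, so for IV the derived state is 'absent', and for the remaining characters it is 'present'.
I: derived state 'present' in Rhizella and Zygensis only — synapomorphy for {Rhizella, Zygensis}.
II groups Haliodon and Rhizella, which is incompatible with the clades supported by the remaining characters; treating it as convergent (homoplasy) costs fewer steps than any alternative tree.
III (derived state 'present') is shared by Acrois, Aelis, and Haliodon — a synapomorphy uniting that clade.
IV (derived state 'absent') is shared by Acrois and Haliodon — a synapomorphy uniting that clade.
Most parsimonious ingroup topology: ((Aelis,(Acrois,Haliodon)),(Zygensis,Rhizella)).
Haliodon and Aelis share a more recent common ancestor with each other than either does with Rhizella, so Rhizella is the least closely related of the three.

Rhizella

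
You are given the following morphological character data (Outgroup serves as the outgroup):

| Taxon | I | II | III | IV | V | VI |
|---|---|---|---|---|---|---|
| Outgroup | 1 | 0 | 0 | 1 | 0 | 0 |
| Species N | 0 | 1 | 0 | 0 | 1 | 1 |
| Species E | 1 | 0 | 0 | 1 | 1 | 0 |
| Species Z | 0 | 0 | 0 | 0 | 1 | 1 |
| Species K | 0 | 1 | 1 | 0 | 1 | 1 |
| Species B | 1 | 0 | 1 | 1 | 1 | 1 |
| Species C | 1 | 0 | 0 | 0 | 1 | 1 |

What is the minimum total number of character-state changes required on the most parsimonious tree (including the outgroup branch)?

7

Character polarity is set by the outgroup: the derived state is whichever differs from the outgroup's state, so for I, IV the derived state is '0', and for the remaining characters it is '1'.
I (derived state '0') is shared by Species K, Species N, and Species Z — a synapomorphy uniting that clade.
II (derived state '1') is shared by Species K and Species N — a synapomorphy uniting that clade.
III (state '1') occurs in Species B and Species K but conflicts with the nesting implied by the other characters — most parsimoniously interpreted as homoplasy.
Only Species C, Species K, Species N, and Species Z show the derived state '0' for IV, supporting them as a clade.
All ingroup taxa share the derived state '1' for V; it defines the ingroup but does not resolve relationships within it.
Only Species B, Species C, Species K, Species N, and Species Z show the derived state '1' for VI, supporting them as a clade.
Most parsimonious ingroup topology: (((((Species N,Species K),Species Z),Species C),Species B),Species E).
Changes per character on this tree: I: 1; II: 1; III: 2; IV: 1; V: 1; VI: 1.
Total = 7.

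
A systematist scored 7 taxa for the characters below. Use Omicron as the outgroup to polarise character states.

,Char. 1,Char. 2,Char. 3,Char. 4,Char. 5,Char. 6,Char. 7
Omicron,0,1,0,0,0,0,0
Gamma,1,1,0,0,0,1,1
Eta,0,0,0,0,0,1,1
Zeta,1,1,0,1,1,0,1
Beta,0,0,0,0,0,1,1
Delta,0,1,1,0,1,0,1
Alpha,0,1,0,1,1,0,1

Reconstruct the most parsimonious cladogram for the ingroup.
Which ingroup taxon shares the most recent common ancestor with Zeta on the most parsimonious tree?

Character polarity is set by the outgroup: the derived state is whichever differs from the outgroup's state, so for Char. 2 the derived state is '0', and for the remaining characters it is '1'.
Char. 1 (state '1') occurs in Gamma and Zeta but conflicts with the nesting implied by the other characters — most parsimoniously interpreted as homoplasy.
Char. 2 (derived state '0') is shared by Beta and Eta — a synapomorphy uniting that clade.
Char. 3 (derived state '1') is unique to Delta (autapomorphy; uninformative for grouping).
Only Alpha and Zeta show the derived state '1' for Char. 4, supporting them as a clade.
Char. 5 (derived state '1') is shared by Alpha, Delta, and Zeta — a synapomorphy uniting that clade.
Char. 6 (derived state '1') is shared by Beta, Eta, and Gamma — a synapomorphy uniting that clade.
All ingroup taxa share the derived state '1' for Char. 7; it defines the ingroup but does not resolve relationships within it.
Most parsimonious ingroup topology: ((Gamma,(Eta,Beta)),((Zeta,Alpha),Delta)).
Zeta and Alpha form a cherry on this tree, so they are sister taxa.

Alpha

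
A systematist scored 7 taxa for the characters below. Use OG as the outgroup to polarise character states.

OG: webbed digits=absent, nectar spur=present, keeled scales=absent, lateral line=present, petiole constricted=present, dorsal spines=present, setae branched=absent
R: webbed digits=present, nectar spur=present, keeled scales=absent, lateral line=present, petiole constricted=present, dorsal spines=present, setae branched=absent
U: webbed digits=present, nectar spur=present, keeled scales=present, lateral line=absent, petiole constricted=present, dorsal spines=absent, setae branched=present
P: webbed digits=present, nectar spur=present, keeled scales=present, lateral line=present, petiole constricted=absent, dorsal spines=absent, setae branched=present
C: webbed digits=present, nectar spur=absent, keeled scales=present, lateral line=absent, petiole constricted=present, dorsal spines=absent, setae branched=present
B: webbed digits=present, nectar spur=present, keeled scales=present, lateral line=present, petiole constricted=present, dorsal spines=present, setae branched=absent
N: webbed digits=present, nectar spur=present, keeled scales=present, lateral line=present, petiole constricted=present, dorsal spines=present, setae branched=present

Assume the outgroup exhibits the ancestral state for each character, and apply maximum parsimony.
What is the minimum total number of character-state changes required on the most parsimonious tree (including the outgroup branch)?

7

Character polarity is set by the outgroup: the derived state is whichever differs from the outgroup's state, so for nectar spur, lateral line, petiole constricted, dorsal spines the derived state is 'absent', and for the remaining characters it is 'present'.
All ingroup taxa share the derived state 'present' for webbed digits; it defines the ingroup but does not resolve relationships within it.
nectar spur: derived state 'absent' in C only — an autapomorphy, so it tells us nothing about relationships among taxa.
Only B, C, N, P, and U show the derived state 'present' for keeled scales, supporting them as a clade.
lateral line (derived state 'absent') is shared by C and U — a synapomorphy uniting that clade.
petiole constricted (derived state 'absent') is unique to P (autapomorphy; uninformative for grouping).
Only C, P, and U show the derived state 'absent' for dorsal spines, supporting them as a clade.
Only C, N, P, and U show the derived state 'present' for setae branched, supporting them as a clade.
Most parsimonious ingroup topology: (R,((((U,C),P),N),B)).
Changes per character on this tree: webbed digits: 1; nectar spur: 1; keeled scales: 1; lateral line: 1; petiole constricted: 1; dorsal spines: 1; setae branched: 1.
Total = 7.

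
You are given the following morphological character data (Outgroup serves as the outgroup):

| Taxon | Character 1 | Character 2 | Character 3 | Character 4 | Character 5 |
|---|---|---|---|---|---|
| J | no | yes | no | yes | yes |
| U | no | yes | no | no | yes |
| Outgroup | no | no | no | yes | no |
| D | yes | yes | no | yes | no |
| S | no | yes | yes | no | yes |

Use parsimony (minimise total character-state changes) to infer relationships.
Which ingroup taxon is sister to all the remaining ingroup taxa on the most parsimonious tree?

D

Character polarity is set by the outgroup: the derived state is whichever differs from the outgroup's state, so for Character 4 the derived state is 'no', and for the remaining characters it is 'yes'.
Character 1: derived state 'yes' in D only — an autapomorphy, so it tells us nothing about relationships among taxa.
Character 2 (derived state 'yes') is shared by all ingroup taxa — unites the whole ingroup.
Character 3 (derived state 'yes') is unique to S (autapomorphy; uninformative for grouping).
Character 4 (derived state 'no') is shared by S and U — a synapomorphy uniting that clade.
Character 5: derived state 'yes' in J, S, and U only — synapomorphy for {J, S, U}.
Most parsimonious ingroup topology: ((J,(U,S)),D).
D is sister to the clade containing all other ingroup taxa, so it is the earliest-diverging (most basal) ingroup lineage.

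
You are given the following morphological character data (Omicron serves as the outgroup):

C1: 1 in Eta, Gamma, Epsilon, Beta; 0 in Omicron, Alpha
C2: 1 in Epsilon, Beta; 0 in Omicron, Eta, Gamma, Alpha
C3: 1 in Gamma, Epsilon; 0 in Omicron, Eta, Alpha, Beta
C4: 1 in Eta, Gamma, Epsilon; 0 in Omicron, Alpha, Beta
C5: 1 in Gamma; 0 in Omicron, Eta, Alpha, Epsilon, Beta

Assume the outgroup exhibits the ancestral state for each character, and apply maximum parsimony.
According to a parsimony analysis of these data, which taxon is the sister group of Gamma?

The outgroup has state '0' for every character, so '1' is the derived state throughout.
C1: derived state '1' in Beta, Epsilon, Eta, and Gamma only — synapomorphy for {Beta, Epsilon, Eta, Gamma}.
C2 groups Beta and Epsilon, which is incompatible with the clades supported by the remaining characters; treating it as convergent (homoplasy) costs fewer steps than any alternative tree.
C3 (derived state '1') is shared by Epsilon and Gamma — a synapomorphy uniting that clade.
C4 (derived state '1') is shared by Epsilon, Eta, and Gamma — a synapomorphy uniting that clade.
C5: derived state '1' in Gamma only — an autapomorphy, so it tells us nothing about relationships among taxa.
Most parsimonious ingroup topology: (((Eta,(Gamma,Epsilon)),Beta),Alpha).
Gamma and Epsilon form a cherry on this tree, so they are sister taxa.

Epsilon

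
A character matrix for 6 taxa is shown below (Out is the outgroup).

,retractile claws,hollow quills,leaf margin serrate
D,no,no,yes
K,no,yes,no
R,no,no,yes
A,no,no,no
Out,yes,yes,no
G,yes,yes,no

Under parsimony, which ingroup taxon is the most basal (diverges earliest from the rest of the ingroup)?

Character polarity is set by the outgroup: the derived state is whichever differs from the outgroup's state, so for retractile claws, hollow quills the derived state is 'no', and for the remaining characters it is 'yes'.
retractile claws: derived state 'no' in A, D, K, and R only — synapomorphy for {A, D, K, R}.
Only A, D, and R show the derived state 'no' for hollow quills, supporting them as a clade.
Only D and R show the derived state 'yes' for leaf margin serrate, supporting them as a clade.
Most parsimonious ingroup topology: (((A,(R,D)),K),G).
G is sister to the clade containing all other ingroup taxa, so it is the earliest-diverging (most basal) ingroup lineage.

G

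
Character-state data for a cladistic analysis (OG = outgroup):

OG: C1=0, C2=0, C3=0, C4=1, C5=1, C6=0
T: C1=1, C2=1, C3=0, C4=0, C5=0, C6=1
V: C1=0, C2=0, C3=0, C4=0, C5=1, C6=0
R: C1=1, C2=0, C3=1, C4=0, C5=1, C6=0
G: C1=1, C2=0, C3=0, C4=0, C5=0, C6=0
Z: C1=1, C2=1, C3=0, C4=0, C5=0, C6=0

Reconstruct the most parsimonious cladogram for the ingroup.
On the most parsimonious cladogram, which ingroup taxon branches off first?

Character polarity is set by the outgroup: the derived state is whichever differs from the outgroup's state, so for C4, C5 the derived state is '0', and for the remaining characters it is '1'.
C1 (derived state '1') is shared by G, R, T, and Z — a synapomorphy uniting that clade.
C2: derived state '1' in T and Z only — synapomorphy for {T, Z}.
C3: derived state '1' in R only — an autapomorphy, so it tells us nothing about relationships among taxa.
C4 (derived state '0') is shared by all ingroup taxa — unites the whole ingroup.
Only G, T, and Z show the derived state '0' for C5, supporting them as a clade.
C6 (derived state '1') is unique to T (autapomorphy; uninformative for grouping).
Most parsimonious ingroup topology: (V,(R,((T,Z),G))).
V is sister to the clade containing all other ingroup taxa, so it is the earliest-diverging (most basal) ingroup lineage.

V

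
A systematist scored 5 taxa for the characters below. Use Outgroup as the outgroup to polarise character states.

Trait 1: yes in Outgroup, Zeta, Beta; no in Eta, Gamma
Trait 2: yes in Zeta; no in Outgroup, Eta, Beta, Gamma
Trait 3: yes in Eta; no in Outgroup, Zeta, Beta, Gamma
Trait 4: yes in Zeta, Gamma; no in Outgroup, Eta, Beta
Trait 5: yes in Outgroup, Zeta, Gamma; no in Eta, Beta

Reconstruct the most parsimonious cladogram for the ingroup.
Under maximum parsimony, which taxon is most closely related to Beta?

Character polarity is set by the outgroup: the derived state is whichever differs from the outgroup's state, so for Trait 1, Trait 5 the derived state is 'no', and for the remaining characters it is 'yes'.
Trait 1 groups Eta and Gamma, which is incompatible with the clades supported by the remaining characters; treating it as convergent (homoplasy) costs fewer steps than any alternative tree.
Trait 2 (derived state 'yes') is unique to Zeta (autapomorphy; uninformative for grouping).
Trait 3: derived state 'yes' in Eta only — an autapomorphy, so it tells us nothing about relationships among taxa.
Only Gamma and Zeta show the derived state 'yes' for Trait 4, supporting them as a clade.
Trait 5: derived state 'no' in Beta and Eta only — synapomorphy for {Beta, Eta}.
Most parsimonious ingroup topology: ((Zeta,Gamma),(Eta,Beta)).
Beta and Eta form a cherry on this tree, so they are sister taxa.

Eta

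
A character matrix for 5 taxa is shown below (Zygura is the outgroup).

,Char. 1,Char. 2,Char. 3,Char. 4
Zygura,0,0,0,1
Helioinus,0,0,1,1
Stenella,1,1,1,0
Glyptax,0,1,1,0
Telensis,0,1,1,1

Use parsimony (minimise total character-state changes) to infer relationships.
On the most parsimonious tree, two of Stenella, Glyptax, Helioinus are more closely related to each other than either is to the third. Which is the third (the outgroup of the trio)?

Helioinus

Character polarity is set by the outgroup: the derived state is whichever differs from the outgroup's state, so for Char. 4 the derived state is '0', and for the remaining characters it is '1'.
Char. 1: derived state '1' in Stenella only — an autapomorphy, so it tells us nothing about relationships among taxa.
Char. 2: derived state '1' in Glyptax, Stenella, and Telensis only — synapomorphy for {Glyptax, Stenella, Telensis}.
All ingroup taxa share the derived state '1' for Char. 3; it defines the ingroup but does not resolve relationships within it.
Char. 4: derived state '0' in Glyptax and Stenella only — synapomorphy for {Glyptax, Stenella}.
Most parsimonious ingroup topology: (Helioinus,((Stenella,Glyptax),Telensis)).
Glyptax and Stenella share a more recent common ancestor with each other than either does with Helioinus, so Helioinus is the least closely related of the three.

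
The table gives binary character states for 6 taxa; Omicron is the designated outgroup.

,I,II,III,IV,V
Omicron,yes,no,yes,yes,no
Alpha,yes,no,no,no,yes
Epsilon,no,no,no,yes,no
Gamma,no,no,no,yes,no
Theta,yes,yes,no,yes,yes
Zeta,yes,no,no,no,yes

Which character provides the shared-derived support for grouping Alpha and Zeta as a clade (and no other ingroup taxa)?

IV

Character polarity is set by the outgroup: the derived state is whichever differs from the outgroup's state, so for I, III, IV the derived state is 'no', and for the remaining characters it is 'yes'.
Only Epsilon and Gamma show the derived state 'no' for I, supporting them as a clade.
II (derived state 'yes') is unique to Theta (autapomorphy; uninformative for grouping).
All ingroup taxa share the derived state 'no' for III; it defines the ingroup but does not resolve relationships within it.
IV: derived state 'no' in Alpha and Zeta only — synapomorphy for {Alpha, Zeta}.
Only Alpha, Theta, and Zeta show the derived state 'yes' for V, supporting them as a clade.
Most parsimonious ingroup topology: (((Alpha,Zeta),Theta),(Epsilon,Gamma)).
The clade {Alpha, Zeta} is supported by IV: its derived state 'no' occurs in exactly those taxa and in no other taxon (including the outgroup).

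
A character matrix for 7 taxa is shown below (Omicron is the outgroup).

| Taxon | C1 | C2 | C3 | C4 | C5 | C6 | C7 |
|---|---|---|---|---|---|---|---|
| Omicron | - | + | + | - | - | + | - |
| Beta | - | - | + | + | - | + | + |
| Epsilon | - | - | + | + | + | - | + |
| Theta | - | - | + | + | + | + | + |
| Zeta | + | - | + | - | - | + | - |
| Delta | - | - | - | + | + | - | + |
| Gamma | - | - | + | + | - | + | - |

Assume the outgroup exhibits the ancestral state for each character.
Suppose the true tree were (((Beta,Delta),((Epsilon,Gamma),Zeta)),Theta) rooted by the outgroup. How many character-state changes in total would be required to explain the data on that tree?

Map each character onto (((Beta,Delta),((Epsilon,Gamma),Zeta)),Theta) (rooted by Omicron) and count the minimum state changes it requires (Fitch parsimony):
C1: 1; C2: 1; C3: 1; C4: 2; C5: 3; C6: 2; C7: 3.
Total tree length = 13.

13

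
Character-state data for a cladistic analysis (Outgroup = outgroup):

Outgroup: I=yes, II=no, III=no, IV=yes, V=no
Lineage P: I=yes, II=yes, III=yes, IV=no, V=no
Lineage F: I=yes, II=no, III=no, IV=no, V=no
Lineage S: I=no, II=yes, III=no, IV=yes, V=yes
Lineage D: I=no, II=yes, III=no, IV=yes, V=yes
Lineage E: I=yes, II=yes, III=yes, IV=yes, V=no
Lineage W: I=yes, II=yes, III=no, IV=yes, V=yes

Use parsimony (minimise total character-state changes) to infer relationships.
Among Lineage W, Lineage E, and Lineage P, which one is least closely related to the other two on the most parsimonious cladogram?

Lineage W

Character polarity is set by the outgroup: the derived state is whichever differs from the outgroup's state, so for I, IV the derived state is 'no', and for the remaining characters it is 'yes'.
I: derived state 'no' in Lineage D and Lineage S only — synapomorphy for {Lineage D, Lineage S}.
II (derived state 'yes') is shared by Lineage D, Lineage E, Lineage P, Lineage S, and Lineage W — a synapomorphy uniting that clade.
Only Lineage E and Lineage P show the derived state 'yes' for III, supporting them as a clade.
IV groups Lineage F and Lineage P, which is incompatible with the clades supported by the remaining characters; treating it as convergent (homoplasy) costs fewer steps than any alternative tree.
V: derived state 'yes' in Lineage D, Lineage S, and Lineage W only — synapomorphy for {Lineage D, Lineage S, Lineage W}.
Most parsimonious ingroup topology: (((Lineage P,Lineage E),((Lineage S,Lineage D),Lineage W)),Lineage F).
Lineage P and Lineage E share a more recent common ancestor with each other than either does with Lineage W, so Lineage W is the least closely related of the three.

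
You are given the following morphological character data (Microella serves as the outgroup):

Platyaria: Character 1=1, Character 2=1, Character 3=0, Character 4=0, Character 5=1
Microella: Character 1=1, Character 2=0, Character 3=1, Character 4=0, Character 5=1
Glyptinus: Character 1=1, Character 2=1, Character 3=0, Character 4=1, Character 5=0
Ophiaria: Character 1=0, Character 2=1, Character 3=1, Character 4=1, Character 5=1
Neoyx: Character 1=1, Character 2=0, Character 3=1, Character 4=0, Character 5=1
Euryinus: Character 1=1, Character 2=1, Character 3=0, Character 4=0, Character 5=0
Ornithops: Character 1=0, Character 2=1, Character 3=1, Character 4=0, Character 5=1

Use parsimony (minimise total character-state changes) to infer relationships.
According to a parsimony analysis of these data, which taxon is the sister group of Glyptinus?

Character polarity is set by the outgroup: the derived state is whichever differs from the outgroup's state, so for Character 1, Character 3, Character 5 the derived state is '0', and for the remaining characters it is '1'.
Character 1: derived state '0' in Ophiaria and Ornithops only — synapomorphy for {Ophiaria, Ornithops}.
Character 2 (derived state '1') is shared by Euryinus, Glyptinus, Ophiaria, Ornithops, and Platyaria — a synapomorphy uniting that clade.
Only Euryinus, Glyptinus, and Platyaria show the derived state '0' for Character 3, supporting them as a clade.
Character 4 (state '1') occurs in Glyptinus and Ophiaria but conflicts with the nesting implied by the other characters — most parsimoniously interpreted as homoplasy.
Character 5: derived state '0' in Euryinus and Glyptinus only — synapomorphy for {Euryinus, Glyptinus}.
Most parsimonious ingroup topology: ((((Glyptinus,Euryinus),Platyaria),(Ophiaria,Ornithops)),Neoyx).
Glyptinus and Euryinus form a cherry on this tree, so they are sister taxa.

Euryinus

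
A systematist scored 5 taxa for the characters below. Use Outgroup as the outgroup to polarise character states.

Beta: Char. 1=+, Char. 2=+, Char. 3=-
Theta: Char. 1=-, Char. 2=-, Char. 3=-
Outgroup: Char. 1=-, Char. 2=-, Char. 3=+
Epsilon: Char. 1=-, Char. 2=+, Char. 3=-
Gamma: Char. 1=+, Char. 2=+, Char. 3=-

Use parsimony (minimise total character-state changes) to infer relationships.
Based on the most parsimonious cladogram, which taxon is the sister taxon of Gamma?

Character polarity is set by the outgroup: the derived state is whichever differs from the outgroup's state, so for Char. 3 the derived state is '-', and for the remaining characters it is '+'.
Char. 1: derived state '+' in Beta and Gamma only — synapomorphy for {Beta, Gamma}.
Char. 2: derived state '+' in Beta, Epsilon, and Gamma only — synapomorphy for {Beta, Epsilon, Gamma}.
Char. 3 (derived state '-') is shared by all ingroup taxa — unites the whole ingroup.
Most parsimonious ingroup topology: (((Gamma,Beta),Epsilon),Theta).
Gamma and Beta form a cherry on this tree, so they are sister taxa.

Beta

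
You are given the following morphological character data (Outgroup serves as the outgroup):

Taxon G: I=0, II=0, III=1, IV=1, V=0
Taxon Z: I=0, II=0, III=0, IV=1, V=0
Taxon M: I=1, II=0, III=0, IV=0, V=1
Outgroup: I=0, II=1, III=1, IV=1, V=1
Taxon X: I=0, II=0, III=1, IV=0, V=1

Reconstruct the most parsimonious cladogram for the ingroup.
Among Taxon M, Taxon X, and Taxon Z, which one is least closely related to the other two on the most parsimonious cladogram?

Taxon Z

Character polarity is set by the outgroup: the derived state is whichever differs from the outgroup's state, so for II, III, IV, V the derived state is '0', and for the remaining characters it is '1'.
I: derived state '1' in Taxon M only — an autapomorphy, so it tells us nothing about relationships among taxa.
All ingroup taxa share the derived state '0' for II; it defines the ingroup but does not resolve relationships within it.
III groups Taxon M and Taxon Z, which is incompatible with the clades supported by the remaining characters; treating it as convergent (homoplasy) costs fewer steps than any alternative tree.
Only Taxon M and Taxon X show the derived state '0' for IV, supporting them as a clade.
V: derived state '0' in Taxon G and Taxon Z only — synapomorphy for {Taxon G, Taxon Z}.
Most parsimonious ingroup topology: ((Taxon G,Taxon Z),(Taxon M,Taxon X)).
Taxon M and Taxon X share a more recent common ancestor with each other than either does with Taxon Z, so Taxon Z is the least closely related of the three.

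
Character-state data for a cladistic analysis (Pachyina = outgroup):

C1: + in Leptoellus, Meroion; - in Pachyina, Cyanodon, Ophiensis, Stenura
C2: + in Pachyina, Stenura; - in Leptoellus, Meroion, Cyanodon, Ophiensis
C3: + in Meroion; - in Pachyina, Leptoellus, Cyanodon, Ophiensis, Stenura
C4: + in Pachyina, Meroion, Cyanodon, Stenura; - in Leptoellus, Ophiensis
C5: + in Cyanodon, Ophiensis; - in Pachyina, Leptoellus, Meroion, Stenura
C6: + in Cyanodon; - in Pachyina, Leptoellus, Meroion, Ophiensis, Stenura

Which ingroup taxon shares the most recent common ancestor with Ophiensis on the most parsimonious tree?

Character polarity is set by the outgroup: the derived state is whichever differs from the outgroup's state, so for C2, C4 the derived state is '-', and for the remaining characters it is '+'.
C1 (derived state '+') is shared by Leptoellus and Meroion — a synapomorphy uniting that clade.
Only Cyanodon, Leptoellus, Meroion, and Ophiensis show the derived state '-' for C2, supporting them as a clade.
C3: derived state '+' in Meroion only — an autapomorphy, so it tells us nothing about relationships among taxa.
C4 groups Leptoellus and Ophiensis, which is incompatible with the clades supported by the remaining characters; treating it as convergent (homoplasy) costs fewer steps than any alternative tree.
C5: derived state '+' in Cyanodon and Ophiensis only — synapomorphy for {Cyanodon, Ophiensis}.
C6 (derived state '+') is unique to Cyanodon (autapomorphy; uninformative for grouping).
Most parsimonious ingroup topology: (((Leptoellus,Meroion),(Cyanodon,Ophiensis)),Stenura).
Ophiensis and Cyanodon form a cherry on this tree, so they are sister taxa.

Cyanodon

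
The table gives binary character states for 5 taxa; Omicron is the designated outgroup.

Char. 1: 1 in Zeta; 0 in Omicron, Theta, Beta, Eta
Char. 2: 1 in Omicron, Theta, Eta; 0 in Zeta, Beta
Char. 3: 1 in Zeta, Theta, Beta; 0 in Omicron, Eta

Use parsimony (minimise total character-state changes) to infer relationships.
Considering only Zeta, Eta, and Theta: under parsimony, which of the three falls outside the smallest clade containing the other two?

Eta

Character polarity is set by the outgroup: the derived state is whichever differs from the outgroup's state, so for Char. 2 the derived state is '0', and for the remaining characters it is '1'.
Char. 1 (derived state '1') is unique to Zeta (autapomorphy; uninformative for grouping).
Char. 2 (derived state '0') is shared by Beta and Zeta — a synapomorphy uniting that clade.
Only Beta, Theta, and Zeta show the derived state '1' for Char. 3, supporting them as a clade.
Most parsimonious ingroup topology: (((Zeta,Beta),Theta),Eta).
Zeta and Theta share a more recent common ancestor with each other than either does with Eta, so Eta is the least closely related of the three.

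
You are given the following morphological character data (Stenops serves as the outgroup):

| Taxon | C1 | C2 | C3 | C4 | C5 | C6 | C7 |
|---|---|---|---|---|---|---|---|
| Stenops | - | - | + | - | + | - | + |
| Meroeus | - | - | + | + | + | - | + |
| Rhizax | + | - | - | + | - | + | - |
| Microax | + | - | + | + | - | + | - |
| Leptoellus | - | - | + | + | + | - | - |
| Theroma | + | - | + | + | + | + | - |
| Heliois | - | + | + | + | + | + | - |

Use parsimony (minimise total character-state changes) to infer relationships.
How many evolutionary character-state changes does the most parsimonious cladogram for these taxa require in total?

Character polarity is set by the outgroup: the derived state is whichever differs from the outgroup's state, so for C3, C5, C7 the derived state is '-', and for the remaining characters it is '+'.
Only Microax, Rhizax, and Theroma show the derived state '+' for C1, supporting them as a clade.
C2: derived state '+' in Heliois only — an autapomorphy, so it tells us nothing about relationships among taxa.
C3: derived state '-' in Rhizax only — an autapomorphy, so it tells us nothing about relationships among taxa.
C4 (derived state '+') is shared by all ingroup taxa — unites the whole ingroup.
Only Microax and Rhizax show the derived state '-' for C5, supporting them as a clade.
C6 (derived state '+') is shared by Heliois, Microax, Rhizax, and Theroma — a synapomorphy uniting that clade.
C7 (derived state '-') is shared by Heliois, Leptoellus, Microax, Rhizax, and Theroma — a synapomorphy uniting that clade.
Most parsimonious ingroup topology: (Meroeus,((((Rhizax,Microax),Theroma),Heliois),Leptoellus)).
Changes per character on this tree: C1: 1; C2: 1; C3: 1; C4: 1; C5: 1; C6: 1; C7: 1.
Total = 7.

7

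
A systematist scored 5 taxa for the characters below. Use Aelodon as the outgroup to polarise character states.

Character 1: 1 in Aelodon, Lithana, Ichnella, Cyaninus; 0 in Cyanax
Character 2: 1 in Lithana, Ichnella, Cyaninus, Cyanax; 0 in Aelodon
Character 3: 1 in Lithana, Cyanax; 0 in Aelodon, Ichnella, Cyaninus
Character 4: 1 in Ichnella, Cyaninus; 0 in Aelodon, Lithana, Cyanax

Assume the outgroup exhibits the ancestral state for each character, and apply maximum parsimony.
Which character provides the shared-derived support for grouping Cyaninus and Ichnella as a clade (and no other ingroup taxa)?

Character 4

Character polarity is set by the outgroup: the derived state is whichever differs from the outgroup's state, so for Character 1 the derived state is '0', and for the remaining characters it is '1'.
Character 1: derived state '0' in Cyanax only — an autapomorphy, so it tells us nothing about relationships among taxa.
All ingroup taxa share the derived state '1' for Character 2; it defines the ingroup but does not resolve relationships within it.
Only Cyanax and Lithana show the derived state '1' for Character 3, supporting them as a clade.
Only Cyaninus and Ichnella show the derived state '1' for Character 4, supporting them as a clade.
Most parsimonious ingroup topology: ((Lithana,Cyanax),(Ichnella,Cyaninus)).
The clade {Cyaninus, Ichnella} is supported by Character 4: its derived state '1' occurs in exactly those taxa and in no other taxon (including the outgroup).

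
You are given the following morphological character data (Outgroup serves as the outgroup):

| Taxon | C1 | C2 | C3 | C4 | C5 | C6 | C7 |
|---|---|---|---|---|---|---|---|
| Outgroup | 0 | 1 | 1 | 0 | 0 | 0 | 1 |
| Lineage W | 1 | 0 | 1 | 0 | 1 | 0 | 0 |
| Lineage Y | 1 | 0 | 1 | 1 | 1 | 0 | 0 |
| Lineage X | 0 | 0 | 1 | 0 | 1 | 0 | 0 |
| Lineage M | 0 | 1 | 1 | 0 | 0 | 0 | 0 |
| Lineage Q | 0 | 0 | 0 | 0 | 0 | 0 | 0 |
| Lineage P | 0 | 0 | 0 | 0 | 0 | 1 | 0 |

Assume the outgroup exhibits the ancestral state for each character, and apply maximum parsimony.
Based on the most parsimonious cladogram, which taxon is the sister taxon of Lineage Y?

Character polarity is set by the outgroup: the derived state is whichever differs from the outgroup's state, so for C2, C3, C7 the derived state is '0', and for the remaining characters it is '1'.
C1: derived state '1' in Lineage W and Lineage Y only — synapomorphy for {Lineage W, Lineage Y}.
C2: derived state '0' in Lineage P, Lineage Q, Lineage W, Lineage X, and Lineage Y only — synapomorphy for {Lineage P, Lineage Q, Lineage W, Lineage X, Lineage Y}.
C3 (derived state '0') is shared by Lineage P and Lineage Q — a synapomorphy uniting that clade.
C4: derived state '1' in Lineage Y only — an autapomorphy, so it tells us nothing about relationships among taxa.
Only Lineage W, Lineage X, and Lineage Y show the derived state '1' for C5, supporting them as a clade.
C6 (derived state '1') is unique to Lineage P (autapomorphy; uninformative for grouping).
C7 (derived state '0') is shared by all ingroup taxa — unites the whole ingroup.
Most parsimonious ingroup topology: ((((Lineage W,Lineage Y),Lineage X),(Lineage Q,Lineage P)),Lineage M).
Lineage Y and Lineage W form a cherry on this tree, so they are sister taxa.

Lineage W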